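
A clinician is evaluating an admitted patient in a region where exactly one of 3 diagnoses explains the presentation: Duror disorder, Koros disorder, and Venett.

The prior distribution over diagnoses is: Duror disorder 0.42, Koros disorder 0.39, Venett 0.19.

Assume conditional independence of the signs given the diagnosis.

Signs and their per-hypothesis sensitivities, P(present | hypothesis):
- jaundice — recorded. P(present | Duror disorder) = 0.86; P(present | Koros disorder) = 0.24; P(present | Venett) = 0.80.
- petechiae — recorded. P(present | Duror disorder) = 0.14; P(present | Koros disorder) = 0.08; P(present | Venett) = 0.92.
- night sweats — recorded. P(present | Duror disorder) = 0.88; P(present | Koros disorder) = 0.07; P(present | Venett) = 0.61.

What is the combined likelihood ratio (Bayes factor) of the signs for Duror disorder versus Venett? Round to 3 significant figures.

Take the product of per-sign likelihoods under each hypothesis, then divide.
  Duror disorder: 0.86 × 0.14 × 0.88 = 0.10595
  Venett: 0.80 × 0.92 × 0.61 = 0.44896
Bayes factor = 0.10595 / 0.44896 ≈ 0.236

0.236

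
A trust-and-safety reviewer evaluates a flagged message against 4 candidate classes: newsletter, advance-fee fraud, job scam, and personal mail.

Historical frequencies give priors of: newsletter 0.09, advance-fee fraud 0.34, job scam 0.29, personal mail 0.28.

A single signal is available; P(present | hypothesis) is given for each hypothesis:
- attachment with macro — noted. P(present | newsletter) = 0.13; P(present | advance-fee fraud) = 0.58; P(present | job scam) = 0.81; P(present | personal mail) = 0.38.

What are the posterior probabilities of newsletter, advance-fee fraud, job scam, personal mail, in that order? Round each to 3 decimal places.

For each hypothesis, the unnormalized posterior weight is prior × likelihood:
  newsletter: 0.09 × 0.13 = 0.0117
  advance-fee fraud: 0.34 × 0.58 = 0.1972
  job scam: 0.29 × 0.81 = 0.2349
  personal mail: 0.28 × 0.38 = 0.1064
The unnormalized weights sum to 0.5502.
P(newsletter | evidence) = 0.0117 / 0.5502 ≈ 0.021
P(advance-fee fraud | evidence) = 0.1972 / 0.5502 ≈ 0.358
P(job scam | evidence) = 0.2349 / 0.5502 ≈ 0.427
P(personal mail | evidence) = 0.1064 / 0.5502 ≈ 0.193

0.021, 0.358, 0.427, 0.193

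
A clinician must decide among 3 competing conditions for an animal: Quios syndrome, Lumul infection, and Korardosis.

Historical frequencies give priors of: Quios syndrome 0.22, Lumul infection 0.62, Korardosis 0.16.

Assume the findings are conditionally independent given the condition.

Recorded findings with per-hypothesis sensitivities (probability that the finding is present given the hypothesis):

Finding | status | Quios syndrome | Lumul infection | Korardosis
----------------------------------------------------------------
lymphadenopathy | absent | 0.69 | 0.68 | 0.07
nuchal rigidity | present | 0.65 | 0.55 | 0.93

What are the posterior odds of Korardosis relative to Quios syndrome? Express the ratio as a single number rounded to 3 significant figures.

Posterior odds equal prior odds times the likelihood ratio; only the two competing hypotheses matter (using 1 − P(present | H) for each absent finding).
  Korardosis: 0.16 × (1 − 0.07) × 0.93 = 0.13838
  Quios syndrome: 0.22 × (1 − 0.69) × 0.65 = 0.04433
Odds(Korardosis : Quios syndrome) = 0.13838 / 0.04433 ≈ 3.12.

3.12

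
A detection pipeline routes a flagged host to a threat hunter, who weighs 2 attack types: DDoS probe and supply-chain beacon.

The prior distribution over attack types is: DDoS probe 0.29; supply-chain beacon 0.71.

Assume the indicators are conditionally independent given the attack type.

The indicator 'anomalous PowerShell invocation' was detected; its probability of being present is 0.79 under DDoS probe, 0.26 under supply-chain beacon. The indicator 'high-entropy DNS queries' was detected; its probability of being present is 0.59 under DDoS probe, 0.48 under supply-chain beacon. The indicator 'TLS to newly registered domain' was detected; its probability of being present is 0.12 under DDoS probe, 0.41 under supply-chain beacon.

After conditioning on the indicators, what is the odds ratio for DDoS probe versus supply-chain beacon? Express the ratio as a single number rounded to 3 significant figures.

0.446

Unnormalized posterior weight (prior times the indicator likelihoods) for each of the two hypotheses:
  DDoS probe: 0.29 × 0.79 × 0.59 × 0.12 = 0.01622
  supply-chain beacon: 0.71 × 0.26 × 0.48 × 0.41 = 0.036329
Posterior odds = 0.01622 / 0.036329 ≈ 0.446.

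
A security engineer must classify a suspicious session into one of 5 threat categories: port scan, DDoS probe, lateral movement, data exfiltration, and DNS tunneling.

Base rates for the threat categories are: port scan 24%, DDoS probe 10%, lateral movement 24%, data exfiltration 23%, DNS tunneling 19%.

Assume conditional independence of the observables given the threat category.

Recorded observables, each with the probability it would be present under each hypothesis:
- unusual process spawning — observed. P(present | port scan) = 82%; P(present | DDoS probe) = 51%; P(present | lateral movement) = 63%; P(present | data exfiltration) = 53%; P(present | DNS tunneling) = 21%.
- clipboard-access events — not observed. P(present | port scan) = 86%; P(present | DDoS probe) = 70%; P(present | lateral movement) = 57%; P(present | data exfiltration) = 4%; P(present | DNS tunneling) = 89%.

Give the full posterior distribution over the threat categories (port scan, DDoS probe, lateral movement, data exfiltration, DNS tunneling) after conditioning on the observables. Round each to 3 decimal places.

Multiply each prior by the joint likelihood of the observable pattern (using 1 − P(present | H) for each absent observable):
  port scan: 0.24 × 0.82 × (1 − 0.86) = 0.027552
  DDoS probe: 0.10 × 0.51 × (1 − 0.70) = 0.0153
  lateral movement: 0.24 × 0.63 × (1 − 0.57) = 0.065016
  data exfiltration: 0.23 × 0.53 × (1 − 0.04) = 0.11702
  DNS tunneling: 0.19 × 0.21 × (1 − 0.89) = 0.004389
Normalizing constant Z = 0.027552 + 0.0153 + 0.065016 + 0.11702 + 0.004389 = 0.22928.
P(port scan | evidence) = 0.027552 / 0.22928 ≈ 0.120
P(DDoS probe | evidence) = 0.0153 / 0.22928 ≈ 0.067
P(lateral movement | evidence) = 0.065016 / 0.22928 ≈ 0.284
P(data exfiltration | evidence) = 0.11702 / 0.22928 ≈ 0.510
P(DNS tunneling | evidence) = 0.004389 / 0.22928 ≈ 0.019

0.120, 0.067, 0.284, 0.510, 0.019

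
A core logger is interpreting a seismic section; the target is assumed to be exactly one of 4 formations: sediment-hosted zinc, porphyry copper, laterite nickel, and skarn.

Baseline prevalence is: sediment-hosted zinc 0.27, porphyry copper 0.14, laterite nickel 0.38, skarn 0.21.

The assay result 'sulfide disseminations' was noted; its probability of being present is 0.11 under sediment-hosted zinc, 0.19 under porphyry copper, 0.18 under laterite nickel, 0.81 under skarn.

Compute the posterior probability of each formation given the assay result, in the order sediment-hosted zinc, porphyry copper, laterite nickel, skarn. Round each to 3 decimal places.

Multiply each prior by the likelihood of the assay result:
  sediment-hosted zinc: 0.27 × 0.11 = 0.0297
  porphyry copper: 0.14 × 0.19 = 0.0266
  laterite nickel: 0.38 × 0.18 = 0.0684
  skarn: 0.21 × 0.81 = 0.1701
Marginal likelihood of the evidence = 0.2948.
P(sediment-hosted zinc | evidence) = 0.0297 / 0.2948 ≈ 0.101
P(porphyry copper | evidence) = 0.0266 / 0.2948 ≈ 0.090
P(laterite nickel | evidence) = 0.0684 / 0.2948 ≈ 0.232
P(skarn | evidence) = 0.1701 / 0.2948 ≈ 0.577

0.101, 0.090, 0.232, 0.577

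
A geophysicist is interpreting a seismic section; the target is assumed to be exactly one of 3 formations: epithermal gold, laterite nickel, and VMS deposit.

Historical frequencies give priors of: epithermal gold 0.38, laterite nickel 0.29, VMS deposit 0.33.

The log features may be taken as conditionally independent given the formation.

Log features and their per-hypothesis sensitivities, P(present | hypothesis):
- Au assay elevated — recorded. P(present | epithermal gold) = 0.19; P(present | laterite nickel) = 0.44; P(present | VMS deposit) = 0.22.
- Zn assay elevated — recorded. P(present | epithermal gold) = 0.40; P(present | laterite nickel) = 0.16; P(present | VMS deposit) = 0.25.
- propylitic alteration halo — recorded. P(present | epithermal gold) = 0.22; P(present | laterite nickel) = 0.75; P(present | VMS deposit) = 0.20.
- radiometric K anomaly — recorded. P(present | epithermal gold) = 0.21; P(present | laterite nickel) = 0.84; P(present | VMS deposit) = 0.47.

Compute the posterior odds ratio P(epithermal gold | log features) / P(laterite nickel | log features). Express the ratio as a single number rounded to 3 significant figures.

The normalizing constant cancels in an odds ratio, so compute prior × likelihood for the two hypotheses only:
  epithermal gold: 0.38 × 0.19 × 0.40 × 0.22 × 0.21 = 0.0013343
  laterite nickel: 0.29 × 0.44 × 0.16 × 0.75 × 0.84 = 0.012862
Odds(epithermal gold : laterite nickel) = 0.0013343 / 0.012862 ≈ 0.104.

0.104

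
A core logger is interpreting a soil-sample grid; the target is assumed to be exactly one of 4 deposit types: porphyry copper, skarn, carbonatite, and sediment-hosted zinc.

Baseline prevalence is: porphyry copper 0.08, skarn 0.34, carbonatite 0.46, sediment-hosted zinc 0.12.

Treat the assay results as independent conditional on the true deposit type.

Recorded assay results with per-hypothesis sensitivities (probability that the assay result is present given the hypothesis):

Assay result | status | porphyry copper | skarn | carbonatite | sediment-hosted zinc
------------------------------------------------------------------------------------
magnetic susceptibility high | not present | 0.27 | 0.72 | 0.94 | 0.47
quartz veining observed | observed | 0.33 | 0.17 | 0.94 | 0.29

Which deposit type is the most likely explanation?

carbonatite

By Bayes' rule with conditional independence, the unnormalized weight for each hypothesis is prior × ∏ likelihoods (using 1 − P(present | H) for each absent assay result):
  porphyry copper: 0.08 × (1 − 0.27) × 0.33 = 0.019272
  skarn: 0.34 × (1 − 0.72) × 0.17 = 0.016184
  carbonatite: 0.46 × (1 − 0.94) × 0.94 = 0.025944
  sediment-hosted zinc: 0.12 × (1 − 0.47) × 0.29 = 0.018444
Normalizing constant Z = 0.019272 + 0.016184 + 0.025944 + 0.018444 = 0.079844.
P(porphyry copper | evidence) ≈ 0.019272 / 0.079844 ≈ 0.241
P(skarn | evidence) ≈ 0.016184 / 0.079844 ≈ 0.203
P(carbonatite | evidence) ≈ 0.025944 / 0.079844 ≈ 0.325
P(sediment-hosted zinc | evidence) ≈ 0.018444 / 0.079844 ≈ 0.231
The largest is 0.325, so carbonatite is most probable.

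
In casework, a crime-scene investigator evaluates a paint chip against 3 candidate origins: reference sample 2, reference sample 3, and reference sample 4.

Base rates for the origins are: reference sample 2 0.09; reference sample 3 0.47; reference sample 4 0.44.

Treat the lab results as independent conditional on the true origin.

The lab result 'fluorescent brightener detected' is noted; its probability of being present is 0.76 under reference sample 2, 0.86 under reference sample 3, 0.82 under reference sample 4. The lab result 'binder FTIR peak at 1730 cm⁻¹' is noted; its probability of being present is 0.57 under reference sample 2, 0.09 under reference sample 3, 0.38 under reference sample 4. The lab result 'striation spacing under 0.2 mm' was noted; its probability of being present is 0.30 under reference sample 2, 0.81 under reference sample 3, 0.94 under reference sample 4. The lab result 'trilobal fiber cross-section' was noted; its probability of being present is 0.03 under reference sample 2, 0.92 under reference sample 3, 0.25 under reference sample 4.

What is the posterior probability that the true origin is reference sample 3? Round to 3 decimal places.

0.454

For each hypothesis, the unnormalized posterior weight is prior × product of the lab result likelihoods:
  reference sample 2: 0.09 × 0.76 × 0.57 × 0.30 × 0.03 = 0.00035089
  reference sample 3: 0.47 × 0.86 × 0.09 × 0.81 × 0.92 = 0.027109
  reference sample 4: 0.44 × 0.82 × 0.38 × 0.94 × 0.25 = 0.032219
Marginal likelihood of the evidence = 0.059679.
P(reference sample 3 | evidence) = 0.027109 / 0.059679 ≈ 0.454.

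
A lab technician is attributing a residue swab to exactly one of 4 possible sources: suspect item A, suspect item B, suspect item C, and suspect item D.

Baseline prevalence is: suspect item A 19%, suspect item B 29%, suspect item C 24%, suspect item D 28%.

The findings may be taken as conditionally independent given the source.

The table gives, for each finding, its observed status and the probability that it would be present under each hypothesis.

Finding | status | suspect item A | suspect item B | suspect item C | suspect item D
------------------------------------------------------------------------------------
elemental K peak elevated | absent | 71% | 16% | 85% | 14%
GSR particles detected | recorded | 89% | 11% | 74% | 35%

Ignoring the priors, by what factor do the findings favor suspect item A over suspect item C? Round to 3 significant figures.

Joint likelihood of the evidence pattern under each hypothesis (using 1 − P(present | H) for each absent finding):
  suspect item A: (1 − 0.71) × 0.89 = 0.2581
  suspect item C: (1 − 0.85) × 0.74 = 0.111
Bayes factor = 0.2581 / 0.111 ≈ 2.33

2.33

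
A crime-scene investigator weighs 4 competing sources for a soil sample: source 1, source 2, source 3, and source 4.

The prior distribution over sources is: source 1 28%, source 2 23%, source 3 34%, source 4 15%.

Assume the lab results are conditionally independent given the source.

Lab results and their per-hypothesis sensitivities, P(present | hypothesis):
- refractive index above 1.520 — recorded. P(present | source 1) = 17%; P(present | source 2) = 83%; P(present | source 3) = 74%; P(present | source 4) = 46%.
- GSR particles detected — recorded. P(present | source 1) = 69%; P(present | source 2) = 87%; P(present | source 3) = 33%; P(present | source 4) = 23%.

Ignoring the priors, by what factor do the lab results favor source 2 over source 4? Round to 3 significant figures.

6.83

The Bayes factor is the ratio of the joint likelihoods of the lab result pattern under the two hypotheses.
  source 2: 0.83 × 0.87 = 0.7221
  source 4: 0.46 × 0.23 = 0.1058
Bayes factor = 0.7221 / 0.1058 ≈ 6.83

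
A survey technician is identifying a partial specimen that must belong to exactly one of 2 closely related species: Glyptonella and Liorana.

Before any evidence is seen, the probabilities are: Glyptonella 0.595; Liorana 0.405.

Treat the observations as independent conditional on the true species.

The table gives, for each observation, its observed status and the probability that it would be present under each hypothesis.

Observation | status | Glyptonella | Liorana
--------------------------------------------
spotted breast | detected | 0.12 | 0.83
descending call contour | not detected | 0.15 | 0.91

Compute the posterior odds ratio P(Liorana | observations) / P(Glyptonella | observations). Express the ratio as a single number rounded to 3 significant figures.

The normalizing constant cancels in an odds ratio, so compute prior × likelihood for the two hypotheses only (using 1 − P(present | H) for each absent observation):
  Liorana: 0.405 × 0.83 × (1 − 0.91) = 0.030253
  Glyptonella: 0.595 × 0.12 × (1 − 0.15) = 0.06069
Odds(Liorana : Glyptonella) = 0.030253 / 0.06069 ≈ 0.498.

0.498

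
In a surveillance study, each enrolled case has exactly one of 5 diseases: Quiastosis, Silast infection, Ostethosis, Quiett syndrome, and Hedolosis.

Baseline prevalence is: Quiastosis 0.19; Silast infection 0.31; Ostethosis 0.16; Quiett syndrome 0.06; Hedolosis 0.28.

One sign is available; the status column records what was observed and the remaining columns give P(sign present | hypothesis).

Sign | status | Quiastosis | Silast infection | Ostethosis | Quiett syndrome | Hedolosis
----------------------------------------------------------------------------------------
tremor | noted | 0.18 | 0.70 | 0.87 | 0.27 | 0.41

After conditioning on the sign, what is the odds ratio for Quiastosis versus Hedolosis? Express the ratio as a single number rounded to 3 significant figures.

The normalizing constant cancels in an odds ratio, so compute prior × likelihood for the two hypotheses only:
  Quiastosis: 0.19 × 0.18 = 0.0342
  Hedolosis: 0.28 × 0.41 = 0.1148
Posterior odds = 0.0342 / 0.1148 ≈ 0.298.

0.298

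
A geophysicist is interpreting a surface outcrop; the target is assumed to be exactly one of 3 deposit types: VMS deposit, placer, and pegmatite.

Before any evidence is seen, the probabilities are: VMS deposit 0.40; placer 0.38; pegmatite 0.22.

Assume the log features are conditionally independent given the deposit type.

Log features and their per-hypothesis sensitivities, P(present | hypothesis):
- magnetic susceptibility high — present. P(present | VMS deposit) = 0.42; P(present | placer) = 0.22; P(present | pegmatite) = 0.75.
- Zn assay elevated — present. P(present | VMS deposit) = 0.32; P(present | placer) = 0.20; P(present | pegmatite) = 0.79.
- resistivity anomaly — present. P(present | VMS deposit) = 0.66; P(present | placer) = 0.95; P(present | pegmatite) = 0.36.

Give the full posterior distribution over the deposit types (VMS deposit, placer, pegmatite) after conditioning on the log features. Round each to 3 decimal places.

For each hypothesis, the unnormalized posterior weight is prior × product of the log feature likelihoods:
  VMS deposit: 0.40 × 0.42 × 0.32 × 0.66 = 0.035482
  placer: 0.38 × 0.22 × 0.20 × 0.95 = 0.015884
  pegmatite: 0.22 × 0.75 × 0.79 × 0.36 = 0.046926
The unnormalized weights sum to 0.098292.
P(VMS deposit | evidence) = 0.035482 / 0.098292 ≈ 0.361
P(placer | evidence) = 0.015884 / 0.098292 ≈ 0.162
P(pegmatite | evidence) = 0.046926 / 0.098292 ≈ 0.477

0.361, 0.162, 0.477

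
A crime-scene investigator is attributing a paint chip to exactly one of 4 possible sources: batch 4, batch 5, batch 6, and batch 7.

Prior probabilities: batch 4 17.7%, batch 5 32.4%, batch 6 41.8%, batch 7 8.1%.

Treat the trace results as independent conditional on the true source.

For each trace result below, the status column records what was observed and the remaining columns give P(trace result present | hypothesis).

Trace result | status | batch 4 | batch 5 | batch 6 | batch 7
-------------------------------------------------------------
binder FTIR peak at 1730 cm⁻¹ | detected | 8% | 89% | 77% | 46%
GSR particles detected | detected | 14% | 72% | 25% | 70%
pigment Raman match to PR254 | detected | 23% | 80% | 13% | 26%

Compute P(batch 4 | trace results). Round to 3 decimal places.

0.002

By Bayes' rule with conditional independence, the unnormalized weight for each hypothesis is prior × ∏ likelihoods:
  batch 4: 0.177 × 0.08 × 0.14 × 0.23 = 0.00045595
  batch 5: 0.324 × 0.89 × 0.72 × 0.80 = 0.1661
  batch 6: 0.418 × 0.77 × 0.25 × 0.13 = 0.01046
  batch 7: 0.081 × 0.46 × 0.70 × 0.26 = 0.0067813
The unnormalized weights sum to 0.18379.
P(batch 4 | evidence) = 0.00045595 / 0.18379 ≈ 0.002.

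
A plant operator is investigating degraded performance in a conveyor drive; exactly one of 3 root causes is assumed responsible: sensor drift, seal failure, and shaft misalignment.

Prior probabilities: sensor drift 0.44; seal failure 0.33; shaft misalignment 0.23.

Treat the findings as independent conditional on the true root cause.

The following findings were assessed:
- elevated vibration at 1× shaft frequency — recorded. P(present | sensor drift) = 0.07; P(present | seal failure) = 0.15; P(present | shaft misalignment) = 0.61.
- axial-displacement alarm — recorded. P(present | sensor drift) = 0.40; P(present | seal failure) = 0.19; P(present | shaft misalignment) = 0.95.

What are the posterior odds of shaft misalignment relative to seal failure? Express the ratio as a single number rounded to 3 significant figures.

Posterior odds equal prior odds times the likelihood ratio; only the two competing hypotheses matter.
  shaft misalignment: 0.23 × 0.61 × 0.95 = 0.13329
  seal failure: 0.33 × 0.15 × 0.19 = 0.009405
Posterior odds = 0.13329 / 0.009405 ≈ 14.2.

14.2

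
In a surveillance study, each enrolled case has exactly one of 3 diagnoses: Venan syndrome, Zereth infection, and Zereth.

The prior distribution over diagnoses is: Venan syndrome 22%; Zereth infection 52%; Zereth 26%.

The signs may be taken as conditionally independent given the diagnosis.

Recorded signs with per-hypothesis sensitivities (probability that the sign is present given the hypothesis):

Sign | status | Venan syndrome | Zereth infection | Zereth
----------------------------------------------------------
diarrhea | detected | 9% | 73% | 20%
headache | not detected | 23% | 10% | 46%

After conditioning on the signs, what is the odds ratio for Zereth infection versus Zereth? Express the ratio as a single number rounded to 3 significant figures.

Posterior odds equal prior odds times the likelihood ratio; only the two competing hypotheses matter (using 1 − P(present | H) for each absent sign).
  Zereth infection: 0.52 × 0.73 × (1 − 0.10) = 0.34164
  Zereth: 0.26 × 0.20 × (1 − 0.46) = 0.02808
Odds(Zereth infection : Zereth) = 0.34164 / 0.02808 ≈ 12.2.

12.2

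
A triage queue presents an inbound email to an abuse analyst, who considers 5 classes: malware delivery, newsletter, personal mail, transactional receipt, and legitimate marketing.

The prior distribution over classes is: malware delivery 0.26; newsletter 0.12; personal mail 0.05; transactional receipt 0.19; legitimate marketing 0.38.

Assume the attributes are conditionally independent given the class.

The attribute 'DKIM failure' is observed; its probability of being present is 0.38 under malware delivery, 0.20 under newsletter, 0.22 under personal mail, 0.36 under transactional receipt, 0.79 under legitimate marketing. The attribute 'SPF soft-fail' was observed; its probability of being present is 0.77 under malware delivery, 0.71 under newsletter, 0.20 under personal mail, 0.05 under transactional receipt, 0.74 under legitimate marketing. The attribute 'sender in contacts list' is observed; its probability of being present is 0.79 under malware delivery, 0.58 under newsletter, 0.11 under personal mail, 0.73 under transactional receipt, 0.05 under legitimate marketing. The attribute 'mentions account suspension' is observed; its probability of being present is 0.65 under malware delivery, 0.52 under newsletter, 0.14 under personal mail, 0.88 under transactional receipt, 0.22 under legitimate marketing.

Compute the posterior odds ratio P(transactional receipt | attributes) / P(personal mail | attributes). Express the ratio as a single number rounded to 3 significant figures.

64.8

Posterior odds equal prior odds times the likelihood ratio; only the two competing hypotheses matter.
  transactional receipt: 0.19 × 0.36 × 0.05 × 0.73 × 0.88 = 0.002197
  personal mail: 0.05 × 0.22 × 0.20 × 0.11 × 0.14 = 3.388e-05
Odds(transactional receipt : personal mail) = 0.002197 / 3.388e-05 ≈ 64.8.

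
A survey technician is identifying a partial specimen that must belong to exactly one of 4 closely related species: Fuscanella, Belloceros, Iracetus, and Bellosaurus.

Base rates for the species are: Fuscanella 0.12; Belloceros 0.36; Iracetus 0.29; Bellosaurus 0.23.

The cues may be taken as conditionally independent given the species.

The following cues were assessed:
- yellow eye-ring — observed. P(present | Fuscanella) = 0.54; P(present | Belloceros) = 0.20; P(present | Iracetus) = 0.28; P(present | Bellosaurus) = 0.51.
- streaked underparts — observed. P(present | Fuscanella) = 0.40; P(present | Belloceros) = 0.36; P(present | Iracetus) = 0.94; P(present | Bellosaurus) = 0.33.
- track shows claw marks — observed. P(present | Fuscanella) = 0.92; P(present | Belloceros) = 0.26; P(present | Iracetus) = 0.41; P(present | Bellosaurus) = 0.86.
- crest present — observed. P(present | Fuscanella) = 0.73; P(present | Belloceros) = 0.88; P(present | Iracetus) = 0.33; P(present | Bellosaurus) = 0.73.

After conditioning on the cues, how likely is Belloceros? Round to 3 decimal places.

Multiply each prior by the joint likelihood of the cue pattern:
  Fuscanella: 0.12 × 0.54 × 0.40 × 0.92 × 0.73 = 0.017408
  Belloceros: 0.36 × 0.20 × 0.36 × 0.26 × 0.88 = 0.0059305
  Iracetus: 0.29 × 0.28 × 0.94 × 0.41 × 0.33 = 0.010327
  Bellosaurus: 0.23 × 0.51 × 0.33 × 0.86 × 0.73 = 0.024302
The unnormalized weights sum to 0.057967.
P(Belloceros | evidence) = 0.0059305 / 0.057967 ≈ 0.102.

0.102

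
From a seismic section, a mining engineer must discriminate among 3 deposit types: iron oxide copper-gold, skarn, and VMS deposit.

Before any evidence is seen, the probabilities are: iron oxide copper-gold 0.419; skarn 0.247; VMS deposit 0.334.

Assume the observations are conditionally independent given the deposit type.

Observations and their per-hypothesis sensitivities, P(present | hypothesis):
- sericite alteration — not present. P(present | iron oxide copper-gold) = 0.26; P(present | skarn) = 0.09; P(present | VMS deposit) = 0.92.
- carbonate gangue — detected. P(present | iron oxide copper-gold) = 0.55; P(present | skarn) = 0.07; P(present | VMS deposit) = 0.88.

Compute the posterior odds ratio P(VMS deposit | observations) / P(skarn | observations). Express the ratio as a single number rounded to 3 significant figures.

Unnormalized posterior weight (prior times the observation likelihoods) for each of the two hypotheses (using 1 − P(present | H) for each absent observation):
  VMS deposit: 0.334 × (1 − 0.92) × 0.88 = 0.023514
  skarn: 0.247 × (1 − 0.09) × 0.07 = 0.015734
Posterior odds = 0.023514 / 0.015734 ≈ 1.49.

1.49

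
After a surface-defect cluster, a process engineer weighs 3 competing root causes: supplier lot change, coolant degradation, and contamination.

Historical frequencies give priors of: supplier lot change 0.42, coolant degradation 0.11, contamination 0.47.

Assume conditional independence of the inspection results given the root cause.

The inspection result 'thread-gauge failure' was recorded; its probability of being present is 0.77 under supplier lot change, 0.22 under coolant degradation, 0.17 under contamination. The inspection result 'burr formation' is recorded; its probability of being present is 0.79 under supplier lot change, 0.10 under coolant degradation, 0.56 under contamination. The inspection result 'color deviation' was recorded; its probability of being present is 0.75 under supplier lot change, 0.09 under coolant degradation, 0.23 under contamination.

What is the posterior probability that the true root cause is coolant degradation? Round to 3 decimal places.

By Bayes' rule with conditional independence, the unnormalized weight for each hypothesis is prior × ∏ likelihoods:
  supplier lot change: 0.42 × 0.77 × 0.79 × 0.75 = 0.19161
  coolant degradation: 0.11 × 0.22 × 0.10 × 0.09 = 0.0002178
  contamination: 0.47 × 0.17 × 0.56 × 0.23 = 0.010291
The unnormalized weights sum to 0.20212.
P(coolant degradation | evidence) = 0.0002178 / 0.20212 ≈ 0.001.

0.001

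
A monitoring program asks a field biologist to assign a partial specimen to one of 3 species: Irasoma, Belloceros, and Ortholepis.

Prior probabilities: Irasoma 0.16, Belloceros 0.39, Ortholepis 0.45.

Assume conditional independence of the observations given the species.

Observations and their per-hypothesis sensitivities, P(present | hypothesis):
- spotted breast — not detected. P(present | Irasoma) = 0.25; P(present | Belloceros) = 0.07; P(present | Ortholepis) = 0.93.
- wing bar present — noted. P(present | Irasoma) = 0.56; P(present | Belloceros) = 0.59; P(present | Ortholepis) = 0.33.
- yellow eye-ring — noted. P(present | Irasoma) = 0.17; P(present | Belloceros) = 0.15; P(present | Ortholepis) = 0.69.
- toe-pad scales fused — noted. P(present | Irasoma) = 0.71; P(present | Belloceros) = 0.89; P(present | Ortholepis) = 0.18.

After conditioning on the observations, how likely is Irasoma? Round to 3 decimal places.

0.214

For each hypothesis, the unnormalized posterior weight is prior × product of the observation likelihoods (using 1 − P(present | H) for each absent observation):
  Irasoma: 0.16 × (1 − 0.25) × 0.56 × 0.17 × 0.71 = 0.008111
  Belloceros: 0.39 × (1 − 0.07) × 0.59 × 0.15 × 0.89 = 0.028568
  Ortholepis: 0.45 × (1 − 0.93) × 0.33 × 0.69 × 0.18 = 0.0012911
Marginal likelihood of the evidence = 0.03797.
P(Irasoma | evidence) = 0.008111 / 0.03797 ≈ 0.214.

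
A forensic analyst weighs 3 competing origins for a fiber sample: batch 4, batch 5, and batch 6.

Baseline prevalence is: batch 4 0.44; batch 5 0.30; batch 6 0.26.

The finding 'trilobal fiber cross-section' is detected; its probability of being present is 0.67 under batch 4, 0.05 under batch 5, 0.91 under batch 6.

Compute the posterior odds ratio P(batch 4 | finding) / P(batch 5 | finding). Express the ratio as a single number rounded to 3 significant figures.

19.7

The normalizing constant cancels in an odds ratio, so compute prior × likelihood for the two hypotheses only:
  batch 4: 0.44 × 0.67 = 0.2948
  batch 5: 0.30 × 0.05 = 0.015
Posterior odds = 0.2948 / 0.015 ≈ 19.7.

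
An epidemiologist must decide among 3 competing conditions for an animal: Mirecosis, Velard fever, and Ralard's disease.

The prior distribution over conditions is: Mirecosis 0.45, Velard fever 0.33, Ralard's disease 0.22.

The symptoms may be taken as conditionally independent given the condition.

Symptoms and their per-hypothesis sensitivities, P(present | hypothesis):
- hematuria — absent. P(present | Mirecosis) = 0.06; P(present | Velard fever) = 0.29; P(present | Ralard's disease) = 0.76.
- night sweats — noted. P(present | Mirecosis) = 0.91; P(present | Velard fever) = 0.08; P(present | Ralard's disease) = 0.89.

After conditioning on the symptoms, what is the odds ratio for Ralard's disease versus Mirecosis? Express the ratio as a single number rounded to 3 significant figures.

Posterior odds equal prior odds times the likelihood ratio; only the two competing hypotheses matter (using 1 − P(present | H) for each absent symptom).
  Ralard's disease: 0.22 × (1 − 0.76) × 0.89 = 0.046992
  Mirecosis: 0.45 × (1 − 0.06) × 0.91 = 0.38493
Posterior odds = 0.046992 / 0.38493 ≈ 0.122.

0.122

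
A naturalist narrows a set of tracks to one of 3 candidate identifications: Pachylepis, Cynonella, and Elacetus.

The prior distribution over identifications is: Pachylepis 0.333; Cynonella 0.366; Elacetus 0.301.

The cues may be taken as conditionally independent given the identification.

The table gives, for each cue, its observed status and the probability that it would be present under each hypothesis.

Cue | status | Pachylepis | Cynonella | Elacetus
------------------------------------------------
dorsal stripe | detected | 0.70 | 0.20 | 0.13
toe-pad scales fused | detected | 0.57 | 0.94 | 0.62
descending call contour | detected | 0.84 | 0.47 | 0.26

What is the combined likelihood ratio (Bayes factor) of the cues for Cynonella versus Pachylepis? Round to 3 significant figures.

The Bayes factor is the ratio of the joint likelihoods of the cue pattern under the two hypotheses.
  Cynonella: 0.20 × 0.94 × 0.47 = 0.08836
  Pachylepis: 0.70 × 0.57 × 0.84 = 0.33516
Bayes factor = 0.08836 / 0.33516 ≈ 0.264

0.264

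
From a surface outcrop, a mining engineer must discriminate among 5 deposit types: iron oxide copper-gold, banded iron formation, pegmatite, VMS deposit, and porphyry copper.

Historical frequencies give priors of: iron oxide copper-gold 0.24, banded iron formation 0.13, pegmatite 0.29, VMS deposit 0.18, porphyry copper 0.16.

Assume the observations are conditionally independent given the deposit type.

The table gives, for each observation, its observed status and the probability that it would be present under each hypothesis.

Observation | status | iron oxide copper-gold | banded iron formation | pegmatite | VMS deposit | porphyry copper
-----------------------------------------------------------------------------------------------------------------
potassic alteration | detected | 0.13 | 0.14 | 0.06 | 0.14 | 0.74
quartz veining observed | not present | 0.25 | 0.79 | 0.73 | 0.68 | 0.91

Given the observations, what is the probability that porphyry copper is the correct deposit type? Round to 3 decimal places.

0.210

Multiply each prior by the joint likelihood of the evidence pattern (using 1 − P(present | H) for each absent observation):
  iron oxide copper-gold: 0.24 × 0.13 × (1 − 0.25) = 0.0234
  banded iron formation: 0.13 × 0.14 × (1 − 0.79) = 0.003822
  pegmatite: 0.29 × 0.06 × (1 − 0.73) = 0.004698
  VMS deposit: 0.18 × 0.14 × (1 − 0.68) = 0.008064
  porphyry copper: 0.16 × 0.74 × (1 − 0.91) = 0.010656
Marginal likelihood of the evidence = 0.05064.
P(porphyry copper | evidence) = 0.010656 / 0.05064 ≈ 0.210.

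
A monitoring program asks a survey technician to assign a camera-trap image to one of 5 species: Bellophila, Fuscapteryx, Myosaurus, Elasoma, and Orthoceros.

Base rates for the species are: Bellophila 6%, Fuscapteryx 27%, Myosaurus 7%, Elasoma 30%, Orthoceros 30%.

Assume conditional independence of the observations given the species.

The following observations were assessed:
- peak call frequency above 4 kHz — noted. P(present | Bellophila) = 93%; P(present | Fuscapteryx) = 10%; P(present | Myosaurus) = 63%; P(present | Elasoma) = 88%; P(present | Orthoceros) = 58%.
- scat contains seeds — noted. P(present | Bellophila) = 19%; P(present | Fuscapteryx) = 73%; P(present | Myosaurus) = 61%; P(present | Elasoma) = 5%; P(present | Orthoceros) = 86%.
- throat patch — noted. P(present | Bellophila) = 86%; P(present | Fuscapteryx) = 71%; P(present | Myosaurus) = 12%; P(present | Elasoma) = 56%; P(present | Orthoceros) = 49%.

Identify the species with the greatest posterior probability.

Orthoceros

By Bayes' rule with conditional independence, the unnormalized weight for each hypothesis is prior × ∏ likelihoods:
  Bellophila: 0.06 × 0.93 × 0.19 × 0.86 = 0.0091177
  Fuscapteryx: 0.27 × 0.10 × 0.73 × 0.71 = 0.013994
  Myosaurus: 0.07 × 0.63 × 0.61 × 0.12 = 0.0032281
  Elasoma: 0.30 × 0.88 × 0.05 × 0.56 = 0.007392
  Orthoceros: 0.30 × 0.58 × 0.86 × 0.49 = 0.073324
The unnormalized weights sum to 0.10706.
P(Bellophila | evidence) ≈ 0.0091177 / 0.10706 ≈ 0.085
P(Fuscapteryx | evidence) ≈ 0.013994 / 0.10706 ≈ 0.131
P(Myosaurus | evidence) ≈ 0.0032281 / 0.10706 ≈ 0.030
P(Elasoma | evidence) ≈ 0.007392 / 0.10706 ≈ 0.069
P(Orthoceros | evidence) ≈ 0.073324 / 0.10706 ≈ 0.685
The largest is 0.685, so Orthoceros is most probable.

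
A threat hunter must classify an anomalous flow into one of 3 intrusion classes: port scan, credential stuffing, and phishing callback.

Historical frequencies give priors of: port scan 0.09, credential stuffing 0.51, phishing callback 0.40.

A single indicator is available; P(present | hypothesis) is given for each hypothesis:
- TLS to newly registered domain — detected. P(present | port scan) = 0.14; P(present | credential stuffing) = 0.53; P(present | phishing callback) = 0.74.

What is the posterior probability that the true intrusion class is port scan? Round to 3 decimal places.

By Bayes' rule, the unnormalized weight for each hypothesis is prior × likelihood:
  port scan: 0.09 × 0.14 = 0.0126
  credential stuffing: 0.51 × 0.53 = 0.2703
  phishing callback: 0.40 × 0.74 = 0.296
Normalizing constant Z = 0.0126 + 0.2703 + 0.296 = 0.5789.
P(port scan | evidence) = 0.0126 / 0.5789 ≈ 0.022.

0.022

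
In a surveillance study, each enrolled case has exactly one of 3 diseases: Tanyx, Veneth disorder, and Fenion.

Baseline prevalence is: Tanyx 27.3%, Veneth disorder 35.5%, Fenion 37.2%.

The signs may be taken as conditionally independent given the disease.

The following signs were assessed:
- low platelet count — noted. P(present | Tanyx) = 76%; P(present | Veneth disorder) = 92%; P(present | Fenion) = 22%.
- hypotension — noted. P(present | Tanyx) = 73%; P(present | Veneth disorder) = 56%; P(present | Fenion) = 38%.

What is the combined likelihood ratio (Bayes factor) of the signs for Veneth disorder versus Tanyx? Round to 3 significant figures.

0.929

The Bayes factor is the ratio of the joint likelihoods of the sign pattern under the two hypotheses.
  Veneth disorder: 0.92 × 0.56 = 0.5152
  Tanyx: 0.76 × 0.73 = 0.5548
Bayes factor = 0.5152 / 0.5548 ≈ 0.929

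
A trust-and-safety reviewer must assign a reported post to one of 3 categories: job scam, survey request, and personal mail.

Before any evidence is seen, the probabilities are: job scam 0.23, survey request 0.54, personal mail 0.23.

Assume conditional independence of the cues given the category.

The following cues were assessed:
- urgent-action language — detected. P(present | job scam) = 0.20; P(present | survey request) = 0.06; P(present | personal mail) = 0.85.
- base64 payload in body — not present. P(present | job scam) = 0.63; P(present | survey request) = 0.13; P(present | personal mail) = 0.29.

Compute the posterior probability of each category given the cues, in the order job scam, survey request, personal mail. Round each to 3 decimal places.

0.092, 0.153, 0.754

Multiply each prior by the joint likelihood of the cue pattern (using 1 − P(present | H) for each absent cue):
  job scam: 0.23 × 0.20 × (1 − 0.63) = 0.01702
  survey request: 0.54 × 0.06 × (1 − 0.13) = 0.028188
  personal mail: 0.23 × 0.85 × (1 − 0.29) = 0.13881
The unnormalized weights sum to 0.18401.
P(job scam | evidence) = 0.01702 / 0.18401 ≈ 0.092
P(survey request | evidence) = 0.028188 / 0.18401 ≈ 0.153
P(personal mail | evidence) = 0.13881 / 0.18401 ≈ 0.754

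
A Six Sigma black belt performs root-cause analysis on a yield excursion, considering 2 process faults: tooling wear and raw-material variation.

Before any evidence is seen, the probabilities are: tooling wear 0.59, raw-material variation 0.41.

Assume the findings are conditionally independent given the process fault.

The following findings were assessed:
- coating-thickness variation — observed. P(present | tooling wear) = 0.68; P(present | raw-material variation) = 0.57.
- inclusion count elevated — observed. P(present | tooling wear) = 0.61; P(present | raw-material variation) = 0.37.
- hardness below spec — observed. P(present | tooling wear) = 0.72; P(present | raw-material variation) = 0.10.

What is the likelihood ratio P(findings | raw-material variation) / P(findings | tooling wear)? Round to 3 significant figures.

0.0706

Take the product of per-finding likelihoods under each hypothesis, then divide.
  raw-material variation: 0.57 × 0.37 × 0.10 = 0.02109
  tooling wear: 0.68 × 0.61 × 0.72 = 0.29866
Bayes factor = 0.02109 / 0.29866 ≈ 0.0706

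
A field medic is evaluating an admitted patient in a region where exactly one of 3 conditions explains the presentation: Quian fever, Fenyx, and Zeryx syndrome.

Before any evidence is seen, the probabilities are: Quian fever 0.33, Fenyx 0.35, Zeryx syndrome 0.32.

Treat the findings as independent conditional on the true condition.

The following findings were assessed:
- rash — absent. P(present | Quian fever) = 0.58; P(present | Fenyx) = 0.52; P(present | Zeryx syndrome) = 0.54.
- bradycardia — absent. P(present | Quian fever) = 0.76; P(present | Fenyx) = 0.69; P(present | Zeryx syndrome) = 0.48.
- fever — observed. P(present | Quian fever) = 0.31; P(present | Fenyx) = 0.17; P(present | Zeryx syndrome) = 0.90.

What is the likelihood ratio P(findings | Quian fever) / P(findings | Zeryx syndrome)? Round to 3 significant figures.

0.145

The Bayes factor is the ratio of the joint likelihoods of the evidence pattern under the two hypotheses (using 1 − P(present | H) for each absent finding).
  Quian fever: (1 − 0.58) × (1 − 0.76) × 0.31 = 0.031248
  Zeryx syndrome: (1 − 0.54) × (1 − 0.48) × 0.90 = 0.21528
Bayes factor = 0.031248 / 0.21528 ≈ 0.145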